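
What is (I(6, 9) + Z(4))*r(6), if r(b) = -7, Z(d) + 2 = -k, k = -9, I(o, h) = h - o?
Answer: -70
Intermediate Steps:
Z(d) = 7 (Z(d) = -2 - 1*(-9) = -2 + 9 = 7)
(I(6, 9) + Z(4))*r(6) = ((9 - 1*6) + 7)*(-7) = ((9 - 6) + 7)*(-7) = (3 + 7)*(-7) = 10*(-7) = -70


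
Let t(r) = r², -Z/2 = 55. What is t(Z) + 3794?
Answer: 15894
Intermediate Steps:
Z = -110 (Z = -2*55 = -110)
t(Z) + 3794 = (-110)² + 3794 = 12100 + 3794 = 15894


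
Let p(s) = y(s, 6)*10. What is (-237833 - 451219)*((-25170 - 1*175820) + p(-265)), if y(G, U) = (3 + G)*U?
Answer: 149324458920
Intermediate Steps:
y(G, U) = U*(3 + G)
p(s) = 180 + 60*s (p(s) = (6*(3 + s))*10 = (18 + 6*s)*10 = 180 + 60*s)
(-237833 - 451219)*((-25170 - 1*175820) + p(-265)) = (-237833 - 451219)*((-25170 - 1*175820) + (180 + 60*(-265))) = -689052*((-25170 - 175820) + (180 - 15900)) = -689052*(-200990 - 15720) = -689052*(-216710) = 149324458920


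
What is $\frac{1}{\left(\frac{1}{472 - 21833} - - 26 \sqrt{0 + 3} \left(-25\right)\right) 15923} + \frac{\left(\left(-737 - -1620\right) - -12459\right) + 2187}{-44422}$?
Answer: $- \frac{143007730024379797455891}{409085542091766470123494} - \frac{296590008650 \sqrt{3}}{9209075280081186577} \approx -0.34958$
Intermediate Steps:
$\frac{1}{\left(\frac{1}{472 - 21833} - - 26 \sqrt{0 + 3} \left(-25\right)\right) 15923} + \frac{\left(\left(-737 - -1620\right) - -12459\right) + 2187}{-44422} = \frac{1}{\frac{1}{-21361} - - 26 \sqrt{3} \left(-25\right)} \frac{1}{15923} + \left(\left(\left(-737 + 1620\right) + 12459\right) + 2187\right) \left(- \frac{1}{44422}\right) = \frac{1}{- \frac{1}{21361} - 650 \sqrt{3}} \cdot \frac{1}{15923} + \left(\left(883 + 12459\right) + 2187\right) \left(- \frac{1}{44422}\right) = \frac{1}{- \frac{1}{21361} - 650 \sqrt{3}} \cdot \frac{1}{15923} + \left(13342 + 2187\right) \left(- \frac{1}{44422}\right) = \frac{1}{15923 \left(- \frac{1}{21361} - 650 \sqrt{3}\right)} + 15529 \left(- \frac{1}{44422}\right) = \frac{1}{15923 \left(- \frac{1}{21361} - 650 \sqrt{3}\right)} - \frac{15529}{44422} = - \frac{15529}{44422} + \frac{1}{15923 \left(- \frac{1}{21361} - 650 \sqrt{3}\right)}$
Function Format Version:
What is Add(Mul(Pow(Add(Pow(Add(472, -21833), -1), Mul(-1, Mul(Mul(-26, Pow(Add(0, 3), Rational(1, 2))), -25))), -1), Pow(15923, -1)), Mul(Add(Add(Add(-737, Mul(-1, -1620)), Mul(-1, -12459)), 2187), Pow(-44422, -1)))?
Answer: Add(Rational(-143007730024379797455891, 409085542091766470123494), Mul(Rational(-296590008650, 9209075280081186577), Pow(3, Rational(1, 2)))) ≈ -0.34958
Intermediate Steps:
Add(Mul(Pow(Add(Pow(Add(472, -21833), -1), Mul(-1, Mul(Mul(-26, Pow(Add(0, 3), Rational(1, 2))), -25))), -1), Pow(15923, -1)), Mul(Add(Add(Add(-737, Mul(-1, -1620)), Mul(-1, -12459)), 2187), Pow(-44422, -1))) = Add(Mul(Pow(Add(Pow(-21361, -1), Mul(-1, Mul(Mul(-26, Pow(3, Rational(1, 2))), -25))), -1), Rational(1, 15923)), Mul(Add(Add(Add(-737, 1620), 12459), 2187), Rational(-1, 44422))) = Add(Mul(Pow(Add(Rational(-1, 21361), Mul(-1, Mul(650, Pow(3, Rational(1, 2))))), -1), Rational(1, 15923)), Mul(Add(Add(883, 12459), 2187), Rational(-1, 44422))) = Add(Mul(Pow(Add(Rational(-1, 21361), Mul(-650, Pow(3, Rational(1, 2)))), -1), Rational(1, 15923)), Mul(Add(13342, 2187), Rational(-1, 44422))) = Add(Mul(Rational(1, 15923), Pow(Add(Rational(-1, 21361), Mul(-650, Pow(3, Rational(1, 2)))), -1)), Mul(15529, Rational(-1, 44422))) = Add(Mul(Rational(1, 15923), Pow(Add(Rational(-1, 21361), Mul(-650, Pow(3, Rational(1, 2)))), -1)), Rational(-15529, 44422)) = Add(Rational(-15529, 44422), Mul(Rational(1, 15923), Pow(Add(Rational(-1, 21361), Mul(-650, Pow(3, Rational(1, 2)))), -1)))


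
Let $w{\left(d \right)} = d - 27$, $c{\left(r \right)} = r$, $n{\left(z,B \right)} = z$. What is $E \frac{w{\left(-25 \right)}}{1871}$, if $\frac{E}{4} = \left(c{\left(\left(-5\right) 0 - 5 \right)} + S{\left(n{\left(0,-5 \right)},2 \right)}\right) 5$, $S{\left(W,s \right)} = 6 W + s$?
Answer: $\frac{3120}{1871} \approx 1.6676$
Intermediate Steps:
$S{\left(W,s \right)} = s + 6 W$
$E = -60$ ($E = 4 \left(\left(\left(-5\right) 0 - 5\right) + \left(2 + 6 \cdot 0\right)\right) 5 = 4 \left(\left(0 - 5\right) + \left(2 + 0\right)\right) 5 = 4 \left(-5 + 2\right) 5 = 4 \left(\left(-3\right) 5\right) = 4 \left(-15\right) = -60$)
$w{\left(d \right)} = -27 + d$ ($w{\left(d \right)} = d - 27 = -27 + d$)
$E \frac{w{\left(-25 \right)}}{1871} = - 60 \frac{-27 - 25}{1871} = - 60 \left(\left(-52\right) \frac{1}{1871}\right) = \left(-60\right) \left(- \frac{52}{1871}\right) = \frac{3120}{1871}$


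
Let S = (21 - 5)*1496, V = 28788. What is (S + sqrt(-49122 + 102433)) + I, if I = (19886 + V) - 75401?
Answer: -2791 + sqrt(53311) ≈ -2560.1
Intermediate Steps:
S = 23936 (S = 16*1496 = 23936)
I = -26727 (I = (19886 + 28788) - 75401 = 48674 - 75401 = -26727)
(S + sqrt(-49122 + 102433)) + I = (23936 + sqrt(-49122 + 102433)) - 26727 = (23936 + sqrt(53311)) - 26727 = -2791 + sqrt(53311)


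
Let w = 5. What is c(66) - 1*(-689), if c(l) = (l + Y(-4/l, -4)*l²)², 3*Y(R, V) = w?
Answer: 53670965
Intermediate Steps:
Y(R, V) = 5/3 (Y(R, V) = (⅓)*5 = 5/3)
c(l) = (l + 5*l²/3)²
c(66) - 1*(-689) = (⅑)*66²*(3 + 5*66)² - 1*(-689) = (⅑)*4356*(3 + 330)² + 689 = (⅑)*4356*333² + 689 = (⅑)*4356*110889 + 689 = 53670276 + 689 = 53670965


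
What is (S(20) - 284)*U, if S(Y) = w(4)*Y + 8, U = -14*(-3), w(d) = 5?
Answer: -7392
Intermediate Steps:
U = 42
S(Y) = 8 + 5*Y (S(Y) = 5*Y + 8 = 8 + 5*Y)
(S(20) - 284)*U = ((8 + 5*20) - 284)*42 = ((8 + 100) - 284)*42 = (108 - 284)*42 = -176*42 = -7392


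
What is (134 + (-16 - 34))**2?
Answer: 7056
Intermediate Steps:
(134 + (-16 - 34))**2 = (134 - 50)**2 = 84**2 = 7056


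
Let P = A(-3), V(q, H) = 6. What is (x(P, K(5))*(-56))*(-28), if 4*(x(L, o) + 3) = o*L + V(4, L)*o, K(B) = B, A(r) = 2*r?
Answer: -4704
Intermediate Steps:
P = -6 (P = 2*(-3) = -6)
x(L, o) = -3 + 3*o/2 + L*o/4 (x(L, o) = -3 + (o*L + 6*o)/4 = -3 + (L*o + 6*o)/4 = -3 + (6*o + L*o)/4 = -3 + (3*o/2 + L*o/4) = -3 + 3*o/2 + L*o/4)
(x(P, K(5))*(-56))*(-28) = ((-3 + (3/2)*5 + (¼)*(-6)*5)*(-56))*(-28) = ((-3 + 15/2 - 15/2)*(-56))*(-28) = -3*(-56)*(-28) = 168*(-28) = -4704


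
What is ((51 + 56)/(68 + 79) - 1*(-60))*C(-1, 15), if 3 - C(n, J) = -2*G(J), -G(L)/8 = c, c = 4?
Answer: -544547/147 ≈ -3704.4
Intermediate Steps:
G(L) = -32 (G(L) = -8*4 = -32)
C(n, J) = -61 (C(n, J) = 3 - (-2)*(-32) = 3 - 1*64 = 3 - 64 = -61)
((51 + 56)/(68 + 79) - 1*(-60))*C(-1, 15) = ((51 + 56)/(68 + 79) - 1*(-60))*(-61) = (107/147 + 60)*(-61) = (8927/147)*(-61) = -544547/147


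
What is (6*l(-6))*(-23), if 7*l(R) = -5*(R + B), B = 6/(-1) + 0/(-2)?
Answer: -8280/7 ≈ -1182.9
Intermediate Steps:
B = -6 (B = 6*(-1) + 0*(-½) = -6 + 0 = -6)
l(R) = 30/7 - 5*R/7 (l(R) = (-5*(R - 6))/7 = (-5*(-6 + R))/7 = (30 - 5*R)/7 = 30/7 - 5*R/7)
(6*l(-6))*(-23) = (6*(30/7 - 5/7*(-6)))*(-23) = (6*(30/7 + 30/7))*(-23) = (6*(60/7))*(-23) = (360/7)*(-23) = -8280/7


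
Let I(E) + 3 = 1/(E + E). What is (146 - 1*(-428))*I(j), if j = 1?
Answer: -1435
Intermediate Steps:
I(E) = -3 + 1/(2*E) (I(E) = -3 + 1/(E + E) = -3 + 1/(2*E))
(146 - 1*(-428))*I(j) = (146 - 1*(-428))*(-3 + (½)/1) = (146 + 428)*(-3 + (½)*1) = 574*(-3 + ½) = 574*(-5/2) = -1435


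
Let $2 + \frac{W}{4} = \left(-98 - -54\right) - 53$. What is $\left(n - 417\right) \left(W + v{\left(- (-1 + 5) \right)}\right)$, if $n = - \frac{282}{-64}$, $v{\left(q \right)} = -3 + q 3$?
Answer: $\frac{5426433}{32} \approx 1.6958 \cdot 10^{5}$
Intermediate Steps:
$v{\left(q \right)} = -3 + 3 q$
$W = -396$ ($W = -8 + 4 \left(\left(-98 - -54\right) - 53\right) = -8 + 4 \left(\left(-98 + 54\right) - 53\right) = -8 + 4 \left(-44 - 53\right) = -8 + 4 \left(-97\right) = -8 - 388 = -396$)
$n = \frac{141}{32}$ ($n = \left(-282\right) \left(- \frac{1}{64}\right) = \frac{141}{32} \approx 4.4063$)
$\left(n - 417\right) \left(W + v{\left(- (-1 + 5) \right)}\right) = \left(\frac{141}{32} - 417\right) \left(-396 + \left(-3 + 3 \left(- (-1 + 5)\right)\right)\right) = - \frac{13203 \left(-396 + \left(-3 + 3 \left(\left(-1\right) 4\right)\right)\right)}{32} = - \frac{13203 \left(-396 + \left(-3 + 3 \left(-4\right)\right)\right)}{32} = - \frac{13203 \left(-396 - 15\right)}{32} = \left(- \frac{13203}{32}\right) \left(-411\right) = \frac{5426433}{32}$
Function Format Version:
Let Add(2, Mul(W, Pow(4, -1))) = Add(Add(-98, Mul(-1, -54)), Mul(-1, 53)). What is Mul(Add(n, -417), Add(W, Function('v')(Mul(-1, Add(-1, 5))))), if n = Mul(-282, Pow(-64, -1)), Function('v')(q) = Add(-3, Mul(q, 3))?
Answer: Rational(5426433, 32) ≈ 1.6958e+5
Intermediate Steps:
Function('v')(q) = Add(-3, Mul(3, q))
W = -396 (W = Add(-8, Mul(4, Add(Add(-98, Mul(-1, -54)), Mul(-1, 53)))) = Add(-8, Mul(4, Add(Add(-98, 54), -53))) = Add(-8, Mul(4, Add(-44, -53))) = Add(-8, Mul(4, -97)) = Add(-8, -388) = -396)
n = Rational(141, 32) (n = Mul(-282, Rational(-1, 64)) = Rational(141, 32) ≈ 4.4063)
Mul(Add(n, -417), Add(W, Function('v')(Mul(-1, Add(-1, 5))))) = Mul(Add(Rational(141, 32), -417), Add(-396, Add(-3, Mul(3, Mul(-1, Add(-1, 5)))))) = Mul(Rational(-13203, 32), Add(-396, Add(-3, Mul(3, Mul(-1, 4))))) = Mul(Rational(-13203, 32), Add(-396, Add(-3, Mul(3, -4)))) = Mul(Rational(-13203, 32), Add(-396, Add(-3, -12))) = Mul(Rational(-13203, 32), Add(-396, -15)) = Mul(Rational(-13203, 32), -411) = Rational(5426433, 32)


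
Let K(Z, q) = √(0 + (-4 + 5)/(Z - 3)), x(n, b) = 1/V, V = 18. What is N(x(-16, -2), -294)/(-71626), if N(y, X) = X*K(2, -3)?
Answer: 147*I/35813 ≈ 0.0041047*I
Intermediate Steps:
x(n, b) = 1/18
K(Z, q) = √(1/(-3 + Z)) (K(Z, q) = √(0 + 1/(-3 + Z)) = √(1/(-3 + Z)))
N(y, X) = I*X (N(y, X) = X*√(1/(-3 + 2)) = X*√(1/(-1)) = X*√(-1) = X*I = I*X)
N(x(-16, -2), -294)/(-71626) = (I*(-294))/(-71626) = -294*I*(-1/71626) = 147*I/35813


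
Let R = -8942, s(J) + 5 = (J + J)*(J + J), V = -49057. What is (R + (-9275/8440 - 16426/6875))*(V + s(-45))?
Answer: 2126181563952453/5802500 ≈ 3.6643e+8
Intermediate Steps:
s(J) = -5 + 4*J² (s(J) = -5 + (J + J)*(J + J) = -5 + (2*J)*(2*J) = -5 + 4*J²)
(R + (-9275/8440 - 16426/6875))*(V + s(-45)) = (-8942 + (-9275/8440 - 16426/6875))*(-49057 + (-5 + 4*(-45)²)) = (-8942 + (-9275*1/8440 - 16426*1/6875))*(-49057 + (-5 + 4*2025)) = (-8942 + (-1855/1688 - 16426/6875))*(-49057 + (-5 + 8100)) = (-8942 - 40480213/11605000)*(-49057 + 8095) = -103812390213/11605000*(-40962) = 2126181563952453/5802500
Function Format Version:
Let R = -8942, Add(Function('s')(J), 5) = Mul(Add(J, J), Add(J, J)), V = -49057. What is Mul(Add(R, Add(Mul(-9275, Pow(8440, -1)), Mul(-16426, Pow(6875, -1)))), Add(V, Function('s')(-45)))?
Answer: Rational(2126181563952453, 5802500) ≈ 3.6643e+8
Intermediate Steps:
Function('s')(J) = Add(-5, Mul(4, Pow(J, 2))) (Function('s')(J) = Add(-5, Mul(Add(J, J), Add(J, J))) = Add(-5, Mul(Mul(2, J), Mul(2, J))) = Add(-5, Mul(4, Pow(J, 2))))
Mul(Add(R, Add(Mul(-9275, Pow(8440, -1)), Mul(-16426, Pow(6875, -1)))), Add(V, Function('s')(-45))) = Mul(Add(-8942, Add(Mul(-9275, Pow(8440, -1)), Mul(-16426, Pow(6875, -1)))), Add(-49057, Add(-5, Mul(4, Pow(-45, 2))))) = Mul(Add(-8942, Add(Mul(-9275, Rational(1, 8440)), Mul(-16426, Rational(1, 6875)))), Add(-49057, Add(-5, Mul(4, 2025)))) = Mul(Add(-8942, Add(Rational(-1855, 1688), Rational(-16426, 6875))), Add(-49057, Add(-5, 8100))) = Mul(Add(-8942, Rational(-40480213, 11605000)), Add(-49057, 8095)) = Mul(Rational(-103812390213, 11605000), -40962) = Rational(2126181563952453, 5802500)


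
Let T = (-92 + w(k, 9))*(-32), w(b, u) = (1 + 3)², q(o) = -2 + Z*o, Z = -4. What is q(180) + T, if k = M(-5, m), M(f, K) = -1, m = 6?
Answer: 1710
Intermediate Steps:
q(o) = -2 - 4*o
k = -1
w(b, u) = 16 (w(b, u) = 4² = 16)
T = 2432 (T = (-92 + 16)*(-32) = -76*(-32) = 2432)
q(180) + T = (-2 - 4*180) + 2432 = (-2 - 720) + 2432 = -722 + 2432 = 1710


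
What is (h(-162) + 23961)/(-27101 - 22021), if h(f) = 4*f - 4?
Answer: -23309/49122 ≈ -0.47451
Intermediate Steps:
h(f) = -4 + 4*f
(h(-162) + 23961)/(-27101 - 22021) = ((-4 + 4*(-162)) + 23961)/(-27101 - 22021) = ((-4 - 648) + 23961)/(-49122) = (-652 + 23961)*(-1/49122) = 23309*(-1/49122) = -23309/49122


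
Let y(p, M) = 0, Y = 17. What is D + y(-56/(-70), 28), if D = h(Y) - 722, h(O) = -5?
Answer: -727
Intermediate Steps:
D = -727 (D = -5 - 722 = -727)
D + y(-56/(-70), 28) = -727 + 0 = -727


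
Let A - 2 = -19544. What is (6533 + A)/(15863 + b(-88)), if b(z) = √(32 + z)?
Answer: -206361767/251634825 + 26018*I*√14/251634825 ≈ -0.82008 + 0.00038687*I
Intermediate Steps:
A = -19542 (A = 2 - 19544 = -19542)
(6533 + A)/(15863 + b(-88)) = (6533 - 19542)/(15863 + √(32 - 88)) = -13009/(15863 + √(-56)) = -13009/(15863 + 2*I*√14)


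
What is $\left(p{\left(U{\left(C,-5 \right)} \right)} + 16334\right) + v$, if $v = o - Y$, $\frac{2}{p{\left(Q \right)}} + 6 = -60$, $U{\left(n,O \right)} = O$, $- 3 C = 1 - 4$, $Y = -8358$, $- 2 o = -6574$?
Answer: $\frac{923306}{33} \approx 27979.0$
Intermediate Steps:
$o = 3287$ ($o = \left(- \frac{1}{2}\right) \left(-6574\right) = 3287$)
$C = 1$ ($C = - \frac{1 - 4}{3} = \left(- \frac{1}{3}\right) \left(-3\right) = 1$)
$p{\left(Q \right)} = - \frac{1}{33}$ ($p{\left(Q \right)} = \frac{2}{-6 - 60} = \frac{2}{-66} = 2 \left(- \frac{1}{66}\right) = - \frac{1}{33}$)
$v = 11645$ ($v = 3287 - -8358 = 3287 + 8358 = 11645$)
$\left(p{\left(U{\left(C,-5 \right)} \right)} + 16334\right) + v = \left(- \frac{1}{33} + 16334\right) + 11645 = \frac{539021}{33} + 11645 = \frac{923306}{33}$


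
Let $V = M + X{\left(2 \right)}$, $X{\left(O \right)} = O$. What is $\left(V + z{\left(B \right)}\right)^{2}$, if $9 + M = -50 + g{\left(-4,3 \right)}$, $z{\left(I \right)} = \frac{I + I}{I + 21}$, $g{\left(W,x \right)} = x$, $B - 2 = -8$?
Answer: $\frac{75076}{25} \approx 3003.0$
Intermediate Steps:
$B = -6$ ($B = 2 - 8 = -6$)
$z{\left(I \right)} = \frac{2 I}{21 + I}$
$M = -56$ ($M = -9 + \left(-50 + 3\right) = -9 - 47 = -56$)
$V = -54$ ($V = -56 + 2 = -54$)
$\left(V + z{\left(B \right)}\right)^{2} = \left(-54 + 2 \left(-6\right) \frac{1}{21 - 6}\right)^{2} = \left(-54 + 2 \left(-6\right) \frac{1}{15}\right)^{2} = \left(-54 - \frac{4}{5}\right)^{2} = \left(- \frac{274}{5}\right)^{2} = \frac{75076}{25}$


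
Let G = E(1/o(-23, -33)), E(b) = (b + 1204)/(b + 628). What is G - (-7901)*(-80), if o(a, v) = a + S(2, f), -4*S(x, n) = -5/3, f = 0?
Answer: -1680695622/2659 ≈ -6.3208e+5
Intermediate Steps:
S(x, n) = 5/12 (S(x, n) = -(-5)/(4*3) = -¼*(-5/3) = 5/12)
o(a, v) = 5/12 + a (o(a, v) = a + 5/12 = 5/12 + a)
E(b) = (1204 + b)/(628 + b)
G = 5098/2659 (G = (1204 + 1/(5/12 - 23))/(628 + 1/(5/12 - 23)) = (1204 + 1/(-271/12))/(628 + 1/(-271/12)) = (1204 - 12/271)/(628 - 12/271) = (326272/271)/(170176/271) = (271/170176)*(326272/271) = 5098/2659 ≈ 1.9173)
G - (-7901)*(-80) = 5098/2659 - (-7901)*(-80) = 5098/2659 - 1*632080 = 5098/2659 - 632080 = -1680695622/2659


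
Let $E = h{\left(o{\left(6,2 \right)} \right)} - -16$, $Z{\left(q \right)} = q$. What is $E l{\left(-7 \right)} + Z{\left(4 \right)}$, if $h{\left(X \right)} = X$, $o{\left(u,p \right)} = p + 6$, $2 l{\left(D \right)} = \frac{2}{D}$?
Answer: $\frac{4}{7} \approx 0.57143$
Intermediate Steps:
$l{\left(D \right)} = \frac{1}{D}$ ($l{\left(D \right)} = \frac{2 \frac{1}{D}}{2} = \frac{1}{D}$)
$o{\left(u,p \right)} = 6 + p$
$E = 24$ ($E = \left(6 + 2\right) - -16 = 8 + 16 = 24$)
$E l{\left(-7 \right)} + Z{\left(4 \right)} = \frac{24}{-7} + 4 = 24 \left(- \frac{1}{7}\right) + 4 = - \frac{24}{7} + 4 = \frac{4}{7}$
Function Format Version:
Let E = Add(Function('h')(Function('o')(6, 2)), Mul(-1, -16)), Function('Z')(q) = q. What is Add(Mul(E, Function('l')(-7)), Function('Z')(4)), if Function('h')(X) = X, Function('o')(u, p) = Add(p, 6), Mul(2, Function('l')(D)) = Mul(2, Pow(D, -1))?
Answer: Rational(4, 7) ≈ 0.57143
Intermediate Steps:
Function('l')(D) = Pow(D, -1) (Function('l')(D) = Mul(Rational(1, 2), Mul(2, Pow(D, -1))) = Pow(D, -1))
Function('o')(u, p) = Add(6, p)
E = 24 (E = Add(Add(6, 2), Mul(-1, -16)) = Add(8, 16) = 24)
Add(Mul(E, Function('l')(-7)), Function('Z')(4)) = Add(Mul(24, Pow(-7, -1)), 4) = Add(Mul(24, Rational(-1, 7)), 4) = Add(Rational(-24, 7), 4) = Rational(4, 7)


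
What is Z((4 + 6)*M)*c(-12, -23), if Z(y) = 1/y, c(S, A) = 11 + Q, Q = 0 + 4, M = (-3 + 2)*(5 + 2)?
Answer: -3/14 ≈ -0.21429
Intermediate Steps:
M = -7 (M = -1*7 = -7)
Q = 4
c(S, A) = 15 (c(S, A) = 11 + 4 = 15)
Z((4 + 6)*M)*c(-12, -23) = 15/((4 + 6)*(-7)) = 15/(10*(-7)) = 15/(-70) = -1/70*15 = -3/14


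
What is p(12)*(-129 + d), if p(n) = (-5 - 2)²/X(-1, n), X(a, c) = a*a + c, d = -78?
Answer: -10143/13 ≈ -780.23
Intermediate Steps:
X(a, c) = c + a² (X(a, c) = a² + c = c + a²)
p(n) = 49/(1 + n) (p(n) = (-5 - 2)²/(n + (-1)²) = (-7)²/(n + 1) = 49/(1 + n))
p(12)*(-129 + d) = (49/(1 + 12))*(-129 - 78) = (49/13)*(-207) = -10143/13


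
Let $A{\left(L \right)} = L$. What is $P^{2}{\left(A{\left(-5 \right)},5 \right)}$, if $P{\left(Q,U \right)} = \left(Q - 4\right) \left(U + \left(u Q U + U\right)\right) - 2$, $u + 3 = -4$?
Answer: $2778889$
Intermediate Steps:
$u = -7$ ($u = -3 - 4 = -7$)
$P{\left(Q,U \right)} = -2 + \left(-4 + Q\right) \left(2 U - 7 Q U\right)$ ($P{\left(Q,U \right)} = \left(Q - 4\right) \left(U + \left(- 7 Q U + U\right)\right) - 2 = \left(-4 + Q\right) \left(U - \left(- U + 7 Q U\right)\right) - 2 = \left(-4 + Q\right) \left(2 U - 7 Q U\right) - 2 = -2 + \left(-4 + Q\right) \left(2 U - 7 Q U\right)$)
$P^{2}{\left(A{\left(-5 \right)},5 \right)} = \left(-2 - 40 - 35 \left(-5\right)^{2} + 30 \left(-5\right) 5\right)^{2} = \left(-2 - 40 - 35 \cdot 25 - 750\right)^{2} = \left(-2 - 40 - 875 - 750\right)^{2} = \left(-1667\right)^{2} = 2778889$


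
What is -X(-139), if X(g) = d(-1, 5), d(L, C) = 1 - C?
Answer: 4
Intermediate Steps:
X(g) = -4 (X(g) = 1 - 1*5 = 1 - 5 = -4)
-X(-139) = -1*(-4) = 4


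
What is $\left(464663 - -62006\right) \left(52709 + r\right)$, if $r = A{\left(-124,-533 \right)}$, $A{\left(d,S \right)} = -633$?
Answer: $27426814844$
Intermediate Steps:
$r = -633$
$\left(464663 - -62006\right) \left(52709 + r\right) = \left(464663 - -62006\right) \left(52709 - 633\right) = \left(464663 + 62006\right) 52076 = 526669 \cdot 52076 = 27426814844$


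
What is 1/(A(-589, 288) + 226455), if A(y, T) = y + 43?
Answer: 1/225909 ≈ 4.4266e-6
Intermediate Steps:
A(y, T) = 43 + y
1/(A(-589, 288) + 226455) = 1/((43 - 589) + 226455) = 1/(-546 + 226455) = 1/225909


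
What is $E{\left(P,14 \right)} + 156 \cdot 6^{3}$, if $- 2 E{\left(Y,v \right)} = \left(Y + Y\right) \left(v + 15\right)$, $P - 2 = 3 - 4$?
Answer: $33667$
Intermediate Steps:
$P = 1$ ($P = 2 + \left(3 - 4\right) = 2 - 1 = 1$)
$E{\left(Y,v \right)} = - Y \left(15 + v\right)$ ($E{\left(Y,v \right)} = - \frac{\left(Y + Y\right) \left(v + 15\right)}{2} = - \frac{2 Y \left(15 + v\right)}{2} = - Y \left(15 + v\right)$)
$E{\left(P,14 \right)} + 156 \cdot 6^{3} = \left(-1\right) 1 \left(15 + 14\right) + 156 \cdot 6^{3} = \left(-1\right) 1 \cdot 29 + 156 \cdot 216 = -29 + 33696 = 33667$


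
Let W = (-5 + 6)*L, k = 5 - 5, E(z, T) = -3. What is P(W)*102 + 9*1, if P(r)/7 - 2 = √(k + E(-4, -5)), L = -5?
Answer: 1437 + 714*I*√3 ≈ 1437.0 + 1236.7*I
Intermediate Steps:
k = 0
W = -5 (W = (-5 + 6)*(-5) = 1*(-5) = -5)
P(r) = 14 + 7*I*√3 (P(r) = 14 + 7*√(0 - 3) = 14 + 7*√(-3) = 14 + 7*(I*√3) = 14 + 7*I*√3)
P(W)*102 + 9*1 = (14 + 7*I*√3)*102 + 9*1 = (1428 + 714*I*√3) + 9 = 1437 + 714*I*√3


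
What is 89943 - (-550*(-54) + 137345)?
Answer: -77102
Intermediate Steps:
89943 - (-550*(-54) + 137345) = 89943 - (29700 + 137345) = 89943 - 1*167045 = 89943 - 167045 = -77102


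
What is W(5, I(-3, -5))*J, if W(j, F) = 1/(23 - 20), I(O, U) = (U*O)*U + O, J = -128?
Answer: -128/3 ≈ -42.667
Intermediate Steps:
I(O, U) = O + O*U² (I(O, U) = (O*U)*U + O = O*U² + O = O + O*U²)
W(j, F) = ⅓ (W(j, F) = 1/3 = ⅓)
W(5, I(-3, -5))*J = (⅓)*(-128) = -128/3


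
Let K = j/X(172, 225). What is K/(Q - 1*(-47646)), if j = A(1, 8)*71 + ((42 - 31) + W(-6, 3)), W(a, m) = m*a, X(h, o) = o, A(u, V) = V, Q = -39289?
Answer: 187/626775 ≈ 0.00029835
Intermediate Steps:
W(a, m) = a*m
j = 561 (j = 8*71 + ((42 - 31) - 6*3) = 568 + (11 - 18) = 568 - 7 = 561)
K = 187/75 (K = 561/225 = 561*(1/225) = 187/75 ≈ 2.4933)
K/(Q - 1*(-47646)) = 187/(75*(-39289 - 1*(-47646))) = 187/(75*(-39289 + 47646)) = (187/75)/8357 = (187/75)*(1/8357) = 187/626775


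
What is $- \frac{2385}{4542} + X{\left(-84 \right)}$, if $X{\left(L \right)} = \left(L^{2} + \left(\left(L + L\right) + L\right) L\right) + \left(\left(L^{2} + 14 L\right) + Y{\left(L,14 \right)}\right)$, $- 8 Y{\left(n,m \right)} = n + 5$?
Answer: $\frac{206590447}{6056} \approx 34113.0$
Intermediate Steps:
$Y{\left(n,m \right)} = - \frac{5}{8} - \frac{n}{8}$ ($Y{\left(n,m \right)} = - \frac{n + 5}{8} = - \frac{5 + n}{8} = - \frac{5}{8} - \frac{n}{8}$)
$X{\left(L \right)} = - \frac{5}{8} + 5 L^{2} + \frac{111 L}{8}$ ($X{\left(L \right)} = \left(L^{2} + \left(\left(L + L\right) + L\right) L\right) - \left(\frac{5}{8} - L^{2} - \frac{111 L}{8}\right) = \left(L^{2} + \left(2 L + L\right) L\right) + \left(- \frac{5}{8} + L^{2} + \frac{111 L}{8}\right) = \left(L^{2} + 3 L L\right) + \left(- \frac{5}{8} + L^{2} + \frac{111 L}{8}\right) = \left(L^{2} + 3 L^{2}\right) + \left(- \frac{5}{8} + L^{2} + \frac{111 L}{8}\right) = 4 L^{2} + \left(- \frac{5}{8} + L^{2} + \frac{111 L}{8}\right) = - \frac{5}{8} + 5 L^{2} + \frac{111 L}{8}$)
$- \frac{2385}{4542} + X{\left(-84 \right)} = - \frac{2385}{4542} + \left(- \frac{5}{8} + 5 \left(-84\right)^{2} + \frac{111}{8} \left(-84\right)\right) = \left(-2385\right) \frac{1}{4542} - - \frac{272911}{8} = - \frac{795}{1514} - - \frac{272911}{8} = - \frac{795}{1514} + \frac{272911}{8} = \frac{206590447}{6056}$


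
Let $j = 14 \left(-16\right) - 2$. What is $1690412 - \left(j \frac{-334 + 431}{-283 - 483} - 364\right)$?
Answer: $\frac{647556247}{383} \approx 1.6907 \cdot 10^{6}$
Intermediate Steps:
$j = -226$ ($j = -224 - 2 = -226$)
$1690412 - \left(j \frac{-334 + 431}{-283 - 483} - 364\right) = 1690412 - \left(- 226 \frac{-334 + 431}{-283 - 483} - 364\right) = 1690412 - \left(- 226 \frac{97}{-766} - 364\right) = 1690412 - \left(- 226 \cdot 97 \left(- \frac{1}{766}\right) - 364\right) = 1690412 - \left(\left(-226\right) \left(- \frac{97}{766}\right) - 364\right) = 1690412 - \left(\frac{10961}{383} - 364\right) = 1690412 - - \frac{128451}{383} = 1690412 + \frac{128451}{383} = \frac{647556247}{383}$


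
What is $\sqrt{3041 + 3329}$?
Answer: $7 \sqrt{130} \approx 79.812$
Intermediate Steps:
$\sqrt{3041 + 3329} = \sqrt{6370} = 7 \sqrt{130}$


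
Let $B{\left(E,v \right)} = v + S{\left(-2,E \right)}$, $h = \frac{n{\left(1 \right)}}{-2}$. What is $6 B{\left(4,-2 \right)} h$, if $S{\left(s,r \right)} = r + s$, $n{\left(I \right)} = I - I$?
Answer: $0$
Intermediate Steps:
$n{\left(I \right)} = 0$
$h = 0$ ($h = \frac{0}{-2} = 0 \left(- \frac{1}{2}\right) = 0$)
$B{\left(E,v \right)} = -2 + E + v$ ($B{\left(E,v \right)} = v + \left(E - 2\right) = v + \left(-2 + E\right) = -2 + E + v$)
$6 B{\left(4,-2 \right)} h = 6 \left(-2 + 4 - 2\right) 0 = 6 \cdot 0 \cdot 0 = 0 \cdot 0 = 0$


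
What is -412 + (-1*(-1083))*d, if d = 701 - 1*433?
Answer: 289832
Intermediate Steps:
d = 268 (d = 701 - 433 = 268)
-412 + (-1*(-1083))*d = -412 - 1*(-1083)*268 = -412 + 1083*268 = -412 + 290244 = 289832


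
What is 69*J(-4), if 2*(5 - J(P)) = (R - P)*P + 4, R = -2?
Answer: 483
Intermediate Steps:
J(P) = 3 - P*(-2 - P)/2 (J(P) = 5 - ((-2 - P)*P + 4)/2 = 5 - (P*(-2 - P) + 4)/2 = 5 - (4 + P*(-2 - P))/2 = 5 + (-2 - P*(-2 - P)/2) = 3 - P*(-2 - P)/2)
69*J(-4) = 69*(3 - 4 + (½)*(-4)²) = 69*(3 - 4 + (½)*16) = 69*(3 - 4 + 8) = 69*7 = 483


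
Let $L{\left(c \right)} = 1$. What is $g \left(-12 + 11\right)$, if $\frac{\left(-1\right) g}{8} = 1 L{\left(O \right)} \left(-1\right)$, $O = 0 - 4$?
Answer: $-8$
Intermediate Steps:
$O = -4$
$g = 8$ ($g = - 8 \cdot 1 \cdot 1 \left(-1\right) = - 8 \cdot 1 \left(-1\right) = \left(-8\right) \left(-1\right) = 8$)
$g \left(-12 + 11\right) = 8 \left(-12 + 11\right) = 8 \left(-1\right) = -8$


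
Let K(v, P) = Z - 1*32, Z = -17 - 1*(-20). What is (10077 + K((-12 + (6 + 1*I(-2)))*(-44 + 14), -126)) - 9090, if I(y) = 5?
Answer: 958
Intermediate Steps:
Z = 3 (Z = -17 + 20 = 3)
K(v, P) = -29 (K(v, P) = 3 - 1*32 = 3 - 32 = -29)
(10077 + K((-12 + (6 + 1*I(-2)))*(-44 + 14), -126)) - 9090 = (10077 - 29) - 9090 = 10048 - 9090 = 958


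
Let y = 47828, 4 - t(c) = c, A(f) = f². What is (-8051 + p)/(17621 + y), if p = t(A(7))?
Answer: -8096/65449 ≈ -0.12370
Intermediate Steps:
t(c) = 4 - c
p = -45 (p = 4 - 1*7² = 4 - 1*49 = 4 - 49 = -45)
(-8051 + p)/(17621 + y) = (-8051 - 45)/(17621 + 47828) = -8096/65449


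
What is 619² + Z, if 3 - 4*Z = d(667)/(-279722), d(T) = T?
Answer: 428715084801/1118888 ≈ 3.8316e+5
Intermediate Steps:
Z = 839833/1118888 (Z = ¾ - 667/(4*(-279722)) = ¾ - 667*(-1)/(4*279722) = ¾ - ¼*(-667/279722) = ¾ + 667/1118888 = 839833/1118888 ≈ 0.75060)
619² + Z = 619² + 839833/1118888 = 383161 + 839833/1118888 = 428715084801/1118888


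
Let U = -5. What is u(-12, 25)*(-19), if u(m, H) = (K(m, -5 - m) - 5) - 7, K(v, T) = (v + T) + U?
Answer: 418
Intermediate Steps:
K(v, T) = -5 + T + v (K(v, T) = (v + T) - 5 = (T + v) - 5 = -5 + T + v)
u(m, H) = -22 (u(m, H) = ((-5 + (-5 - m) + m) - 5) - 7 = (-10 - 5) - 7 = -15 - 7 = -22)
u(-12, 25)*(-19) = -22*(-19) = 418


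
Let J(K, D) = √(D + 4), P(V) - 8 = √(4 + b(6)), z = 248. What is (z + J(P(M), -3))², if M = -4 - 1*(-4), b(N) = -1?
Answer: 62001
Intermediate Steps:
M = 0 (M = -4 + 4 = 0)
P(V) = 8 + √3 (P(V) = 8 + √(4 - 1) = 8 + √3)
J(K, D) = √(4 + D)
(z + J(P(M), -3))² = (248 + √(4 - 3))² = (248 + √1)² = (248 + 1)² = 249² = 62001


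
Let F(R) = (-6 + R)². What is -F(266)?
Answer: -67600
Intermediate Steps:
-F(266) = -(-6 + 266)² = -1*260² = -1*67600 = -67600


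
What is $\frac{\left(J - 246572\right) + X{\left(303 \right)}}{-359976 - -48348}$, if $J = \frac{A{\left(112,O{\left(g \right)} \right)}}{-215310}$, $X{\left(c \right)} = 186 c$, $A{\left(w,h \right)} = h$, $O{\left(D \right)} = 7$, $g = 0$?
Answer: $\frac{40954976347}{67096624680} \approx 0.61039$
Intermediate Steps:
$J = - \frac{7}{215310}$ ($J = \frac{7}{-215310} = 7 \left(- \frac{1}{215310}\right) = - \frac{7}{215310} \approx -3.2511 \cdot 10^{-5}$)
$\frac{\left(J - 246572\right) + X{\left(303 \right)}}{-359976 - -48348} = \frac{\left(- \frac{7}{215310} - 246572\right) + 186 \cdot 303}{-359976 - -48348} = \frac{\left(- \frac{7}{215310} - 246572\right) + 56358}{-359976 + 48348} = \frac{- \frac{53089417327}{215310} + 56358}{-311628} = \left(- \frac{40954976347}{215310}\right) \left(- \frac{1}{311628}\right) = \frac{40954976347}{67096624680}$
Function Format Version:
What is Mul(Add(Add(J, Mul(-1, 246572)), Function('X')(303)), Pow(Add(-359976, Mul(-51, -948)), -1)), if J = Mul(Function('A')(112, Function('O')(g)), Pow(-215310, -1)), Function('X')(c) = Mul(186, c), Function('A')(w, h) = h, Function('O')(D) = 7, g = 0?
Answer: Rational(40954976347, 67096624680) ≈ 0.61039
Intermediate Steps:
J = Rational(-7, 215310) (J = Mul(7, Pow(-215310, -1)) = Mul(7, Rational(-1, 215310)) = Rational(-7, 215310) ≈ -3.2511e-5)
Mul(Add(Add(J, Mul(-1, 246572)), Function('X')(303)), Pow(Add(-359976, Mul(-51, -948)), -1)) = Mul(Add(Add(Rational(-7, 215310), Mul(-1, 246572)), Mul(186, 303)), Pow(Add(-359976, Mul(-51, -948)), -1)) = Mul(Add(Add(Rational(-7, 215310), -246572), 56358), Pow(Add(-359976, 48348), -1)) = Mul(Add(Rational(-53089417327, 215310), 56358), Pow(-311628, -1)) = Mul(Rational(-40954976347, 215310), Rational(-1, 311628)) = Rational(40954976347, 67096624680)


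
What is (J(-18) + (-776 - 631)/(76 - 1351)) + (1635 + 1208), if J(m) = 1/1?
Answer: 1209169/425 ≈ 2845.1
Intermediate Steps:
J(m) = 1
(J(-18) + (-776 - 631)/(76 - 1351)) + (1635 + 1208) = (1 + (-776 - 631)/(76 - 1351)) + (1635 + 1208) = (1 - 1407/(-1275)) + 2843 = (1 - 1407*(-1/1275)) + 2843 = (1 + 469/425) + 2843 = 894/425 + 2843 = 1209169/425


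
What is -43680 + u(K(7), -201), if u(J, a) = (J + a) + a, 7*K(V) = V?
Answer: -44081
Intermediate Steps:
K(V) = V/7
u(J, a) = J + 2*a
-43680 + u(K(7), -201) = -43680 + ((⅐)*7 + 2*(-201)) = -43680 + (1 - 402) = -43680 - 401 = -44081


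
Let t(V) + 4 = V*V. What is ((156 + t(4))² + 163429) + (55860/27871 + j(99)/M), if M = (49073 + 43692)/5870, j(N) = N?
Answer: 99106252541365/517090663 ≈ 1.9166e+5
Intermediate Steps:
t(V) = -4 + V² (t(V) = -4 + V*V = -4 + V²)
M = 18553/1174 (M = 92765*(1/5870) = 18553/1174 ≈ 15.803)
((156 + t(4))² + 163429) + (55860/27871 + j(99)/M) = ((156 + (-4 + 4²))² + 163429) + (55860/27871 + 99/(18553/1174)) = ((156 + (-4 + 16))² + 163429) + (55860*(1/27871) + 99*(1174/18553)) = ((156 + 12)² + 163429) + (55860/27871 + 116226/18553) = (168² + 163429) + 4275705426/517090663 = (28224 + 163429) + 4275705426/517090663 = 191653 + 4275705426/517090663 = 99106252541365/517090663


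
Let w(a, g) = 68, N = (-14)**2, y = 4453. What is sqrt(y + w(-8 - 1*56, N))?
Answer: sqrt(4521) ≈ 67.238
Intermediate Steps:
N = 196
sqrt(y + w(-8 - 1*56, N)) = sqrt(4453 + 68) = sqrt(4521)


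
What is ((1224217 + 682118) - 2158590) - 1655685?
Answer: -1907940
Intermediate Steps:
((1224217 + 682118) - 2158590) - 1655685 = (1906335 - 2158590) - 1655685 = -252255 - 1655685 = -1907940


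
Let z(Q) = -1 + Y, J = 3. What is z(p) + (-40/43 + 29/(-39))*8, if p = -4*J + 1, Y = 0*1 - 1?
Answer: -25810/1677 ≈ -15.391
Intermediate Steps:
Y = -1 (Y = 0 - 1 = -1)
p = -11 (p = -4*3 + 1 = -12 + 1 = -11)
z(Q) = -2 (z(Q) = -1 - 1 = -2)
z(p) + (-40/43 + 29/(-39))*8 = -2 + (-40/43 + 29/(-39))*8 = -2 + (-40*1/43 + 29*(-1/39))*8 = -2 + (-40/43 - 29/39)*8 = -2 - 2807/1677*8 = -2 - 22456/1677 = -25810/1677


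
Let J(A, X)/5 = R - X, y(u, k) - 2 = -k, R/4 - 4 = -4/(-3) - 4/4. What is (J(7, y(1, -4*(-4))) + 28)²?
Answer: 306916/9 ≈ 34102.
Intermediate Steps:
R = 52/3 (R = 16 + 4*(-4/(-3) - 4/4) = 16 + 4*(-4*(-⅓) - 4*¼) = 16 + 4*(4/3 - 1) = 16 + 4*(⅓) = 16 + 4/3 = 52/3 ≈ 17.333)
y(u, k) = 2 - k
J(A, X) = 260/3 - 5*X (J(A, X) = 5*(52/3 - X) = 260/3 - 5*X)
(J(7, y(1, -4*(-4))) + 28)² = ((260/3 - 5*(2 - (-4)*(-4))) + 28)² = ((260/3 - 5*(2 - 1*16)) + 28)² = ((260/3 - 5*(2 - 16)) + 28)² = ((260/3 - 5*(-14)) + 28)² = ((260/3 + 70) + 28)² = (470/3 + 28)² = (554/3)² = 306916/9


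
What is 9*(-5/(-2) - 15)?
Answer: -225/2 ≈ -112.50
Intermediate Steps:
9*(-5/(-2) - 15) = 9*(-5*(-½) - 15) = 9*(5/2 - 15) = 9*(-25/2) = -225/2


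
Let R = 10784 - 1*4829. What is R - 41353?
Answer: -35398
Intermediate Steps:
R = 5955 (R = 10784 - 4829 = 5955)
R - 41353 = 5955 - 41353 = -35398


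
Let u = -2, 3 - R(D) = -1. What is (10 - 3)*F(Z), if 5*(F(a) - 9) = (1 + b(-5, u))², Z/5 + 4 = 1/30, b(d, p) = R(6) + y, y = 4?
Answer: 882/5 ≈ 176.40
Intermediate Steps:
R(D) = 4 (R(D) = 3 - 1*(-1) = 3 + 1 = 4)
b(d, p) = 8 (b(d, p) = 4 + 4 = 8)
Z = -119/6 (Z = -20 + 5/30 = -20 + 5*(1/30) = -20 + ⅙ = -119/6 ≈ -19.833)
F(a) = 126/5 (F(a) = 9 + (1 + 8)²/5 = 9 + (⅕)*9² = 9 + (⅕)*81 = 9 + 81/5 = 126/5)
(10 - 3)*F(Z) = (10 - 3)*(126/5) = 7*(126/5) = 882/5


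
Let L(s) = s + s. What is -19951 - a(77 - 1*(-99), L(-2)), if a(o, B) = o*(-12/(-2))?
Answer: -21007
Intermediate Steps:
L(s) = 2*s
a(o, B) = 6*o (a(o, B) = o*(-12*(-½)) = o*6 = 6*o)
-19951 - a(77 - 1*(-99), L(-2)) = -19951 - 6*(77 - 1*(-99)) = -19951 - 6*(77 + 99) = -19951 - 6*176 = -19951 - 1*1056 = -19951 - 1056 = -21007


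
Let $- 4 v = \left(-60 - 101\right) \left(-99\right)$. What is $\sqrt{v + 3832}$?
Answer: $\frac{i \sqrt{611}}{2} \approx 12.359 i$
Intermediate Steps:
$v = - \frac{15939}{4}$ ($v = - \frac{\left(-60 - 101\right) \left(-99\right)}{4} = - \frac{\left(-161\right) \left(-99\right)}{4} = \left(- \frac{1}{4}\right) 15939 = - \frac{15939}{4} \approx -3984.8$)
$\sqrt{v + 3832} = \sqrt{- \frac{15939}{4} + 3832} = \sqrt{- \frac{611}{4}} = \frac{i \sqrt{611}}{2}$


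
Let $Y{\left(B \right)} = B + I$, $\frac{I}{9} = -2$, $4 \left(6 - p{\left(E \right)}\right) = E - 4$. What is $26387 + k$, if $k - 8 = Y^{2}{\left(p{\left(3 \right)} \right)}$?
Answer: $\frac{424529}{16} \approx 26533.0$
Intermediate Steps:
$p{\left(E \right)} = 7 - \frac{E}{4}$ ($p{\left(E \right)} = 6 - \frac{E - 4}{4} = 6 - \frac{-4 + E}{4} = 6 - \left(-1 + \frac{E}{4}\right) = 7 - \frac{E}{4}$)
$I = -18$ ($I = 9 \left(-2\right) = -18$)
$Y{\left(B \right)} = -18 + B$ ($Y{\left(B \right)} = B - 18 = -18 + B$)
$k = \frac{2337}{16}$ ($k = 8 + \left(-18 + \left(7 - \frac{3}{4}\right)\right)^{2} = 8 + \left(-18 + \frac{25}{4}\right)^{2} = 8 + \left(- \frac{47}{4}\right)^{2} = 8 + \frac{2209}{16} = \frac{2337}{16} \approx 146.06$)
$26387 + k = 26387 + \frac{2337}{16} = \frac{424529}{16}$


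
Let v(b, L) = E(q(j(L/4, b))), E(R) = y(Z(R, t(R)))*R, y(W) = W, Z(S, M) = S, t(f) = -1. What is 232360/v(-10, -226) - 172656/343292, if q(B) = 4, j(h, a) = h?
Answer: 2492642707/171646 ≈ 14522.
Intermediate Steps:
E(R) = R² (E(R) = R*R = R²)
v(b, L) = 16 (v(b, L) = 4² = 16)
232360/v(-10, -226) - 172656/343292 = 232360/16 - 172656/343292 = 232360*(1/16) - 172656*1/343292 = 29045/2 - 43164/85823 = 2492642707/171646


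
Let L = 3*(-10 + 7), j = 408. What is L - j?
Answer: -417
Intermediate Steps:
L = -9 (L = 3*(-3) = -9)
L - j = -9 - 1*408 = -9 - 408 = -417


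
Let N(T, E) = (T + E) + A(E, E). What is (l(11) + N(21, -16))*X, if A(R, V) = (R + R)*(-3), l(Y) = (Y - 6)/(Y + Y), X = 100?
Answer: 111350/11 ≈ 10123.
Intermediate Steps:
l(Y) = (-6 + Y)/(2*Y) (l(Y) = (-6 + Y)/((2*Y)) = (-6 + Y)*(1/(2*Y)) = (-6 + Y)/(2*Y))
A(R, V) = -6*R (A(R, V) = (2*R)*(-3) = -6*R)
N(T, E) = T - 5*E (N(T, E) = (T + E) - 6*E = (E + T) - 6*E = T - 5*E)
(l(11) + N(21, -16))*X = ((½)*(-6 + 11)/11 + (21 - 5*(-16)))*100 = ((½)*(1/11)*5 + (21 + 80))*100 = (5/22 + 101)*100 = (2227/22)*100 = 111350/11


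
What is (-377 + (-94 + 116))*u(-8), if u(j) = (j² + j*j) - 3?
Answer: -44375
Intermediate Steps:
u(j) = -3 + 2*j² (u(j) = (j² + j²) - 3 = 2*j² - 3 = -3 + 2*j²)
(-377 + (-94 + 116))*u(-8) = (-377 + (-94 + 116))*(-3 + 2*(-8)²) = (-377 + 22)*(-3 + 2*64) = -355*(-3 + 128) = -355*125 = -44375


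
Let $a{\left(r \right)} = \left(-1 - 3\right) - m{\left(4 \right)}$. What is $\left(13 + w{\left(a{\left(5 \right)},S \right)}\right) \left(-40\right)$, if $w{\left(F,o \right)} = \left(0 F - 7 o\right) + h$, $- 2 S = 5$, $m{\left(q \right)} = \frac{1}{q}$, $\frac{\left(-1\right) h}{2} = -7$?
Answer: $-1780$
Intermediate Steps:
$h = 14$ ($h = \left(-2\right) \left(-7\right) = 14$)
$a{\left(r \right)} = - \frac{17}{4}$ ($a{\left(r \right)} = \left(-1 - 3\right) - \frac{1}{4} = -4 - \frac{1}{4} = - \frac{17}{4}$)
$S = - \frac{5}{2}$ ($S = \left(- \frac{1}{2}\right) 5 = - \frac{5}{2} \approx -2.5$)
$w{\left(F,o \right)} = 14 - 7 o$ ($w{\left(F,o \right)} = \left(0 F - 7 o\right) + 14 = \left(0 - 7 o\right) + 14 = - 7 o + 14 = 14 - 7 o$)
$\left(13 + w{\left(a{\left(5 \right)},S \right)}\right) \left(-40\right) = \left(13 + \left(14 - - \frac{35}{2}\right)\right) \left(-40\right) = \left(13 + \left(14 + \frac{35}{2}\right)\right) \left(-40\right) = \left(13 + \frac{63}{2}\right) \left(-40\right) = \frac{89}{2} \left(-40\right) = -1780$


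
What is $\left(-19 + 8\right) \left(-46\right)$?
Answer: $506$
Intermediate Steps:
$\left(-19 + 8\right) \left(-46\right) = \left(-11\right) \left(-46\right) = 506$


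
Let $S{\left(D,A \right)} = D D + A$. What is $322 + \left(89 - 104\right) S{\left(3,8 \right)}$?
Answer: $67$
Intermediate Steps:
$S{\left(D,A \right)} = A + D^{2}$ ($S{\left(D,A \right)} = D^{2} + A = A + D^{2}$)
$322 + \left(89 - 104\right) S{\left(3,8 \right)} = 322 + \left(89 - 104\right) \left(8 + 3^{2}\right) = 322 + \left(89 - 104\right) \left(8 + 9\right) = 322 - 255 = 67$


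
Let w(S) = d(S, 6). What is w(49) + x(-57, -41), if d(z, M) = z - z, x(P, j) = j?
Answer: -41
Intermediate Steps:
d(z, M) = 0
w(S) = 0
w(49) + x(-57, -41) = 0 - 41 = -41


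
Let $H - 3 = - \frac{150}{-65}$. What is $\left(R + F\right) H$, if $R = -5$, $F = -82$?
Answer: $- \frac{6003}{13} \approx -461.77$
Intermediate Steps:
$H = \frac{69}{13}$ ($H = 3 - \frac{150}{-65} = 3 - - \frac{30}{13} = 3 + \frac{30}{13} = \frac{69}{13} \approx 5.3077$)
$\left(R + F\right) H = \left(-5 - 82\right) \frac{69}{13} = \left(-87\right) \frac{69}{13} = - \frac{6003}{13}$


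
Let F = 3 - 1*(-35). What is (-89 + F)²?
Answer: 2601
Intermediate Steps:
F = 38 (F = 3 + 35 = 38)
(-89 + F)² = (-89 + 38)² = (-51)² = 2601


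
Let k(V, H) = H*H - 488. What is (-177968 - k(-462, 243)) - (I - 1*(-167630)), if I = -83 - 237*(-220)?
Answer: -456216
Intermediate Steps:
k(V, H) = -488 + H**2 (k(V, H) = H**2 - 488 = -488 + H**2)
I = 52057 (I = -83 + 52140 = 52057)
(-177968 - k(-462, 243)) - (I - 1*(-167630)) = (-177968 - (-488 + 243**2)) - (52057 - 1*(-167630)) = (-177968 - (-488 + 59049)) - (52057 + 167630) = (-177968 - 1*58561) - 1*219687 = (-177968 - 58561) - 219687 = -236529 - 219687 = -456216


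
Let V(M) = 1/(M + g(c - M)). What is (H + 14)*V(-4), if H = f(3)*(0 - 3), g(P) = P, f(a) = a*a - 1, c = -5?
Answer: 2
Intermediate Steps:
f(a) = -1 + a² (f(a) = a² - 1 = -1 + a²)
H = -24 (H = (-1 + 3²)*(0 - 3) = (-1 + 9)*(-3) = 8*(-3) = -24)
V(M) = -⅕ (V(M) = 1/(M + (-5 - M)) = 1/(-5) = -⅕)
(H + 14)*V(-4) = (-24 + 14)*(-⅕) = -10*(-⅕) = 2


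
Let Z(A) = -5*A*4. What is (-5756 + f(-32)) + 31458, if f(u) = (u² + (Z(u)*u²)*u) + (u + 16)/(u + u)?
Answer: -83779175/4 ≈ -2.0945e+7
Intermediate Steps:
Z(A) = -20*A
f(u) = u² - 20*u⁴ + (16 + u)/(2*u) (f(u) = (u² + ((-20*u)*u²)*u) + (u + 16)/(u + u) = (u² + (-20*u³)*u) + (16 + u)/((2*u)) = (u² - 20*u⁴) + (16 + u)*(1/(2*u)) = (u² - 20*u⁴) + (16 + u)/(2*u) = u² - 20*u⁴ + (16 + u)/(2*u))
(-5756 + f(-32)) + 31458 = (-5756 + (8 + (-32)³ + (½)*(-32) - 20*(-32)⁵)/(-32)) + 31458 = (-5756 - (8 - 32768 - 16 - 20*(-33554432))/32) + 31458 = (-5756 - (8 - 32768 - 16 + 671088640)/32) + 31458 = (-5756 - 1/32*671055864) + 31458 = (-5756 - 83881983/4) + 31458 = -83905007/4 + 31458 = -83779175/4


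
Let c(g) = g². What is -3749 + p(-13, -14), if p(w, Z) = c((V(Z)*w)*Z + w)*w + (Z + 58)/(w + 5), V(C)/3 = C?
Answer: -1524378383/2 ≈ -7.6219e+8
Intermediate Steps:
V(C) = 3*C
p(w, Z) = w*(w + 3*w*Z²)² + (58 + Z)/(5 + w) (p(w, Z) = (((3*Z)*w)*Z + w)²*w + (Z + 58)/(w + 5) = ((3*Z*w)*Z + w)²*w + (58 + Z)/(5 + w) = (3*w*Z² + w)²*w + (58 + Z)/(5 + w) = (w + 3*w*Z²)²*w + (58 + Z)/(5 + w) = w*(w + 3*w*Z²)² + (58 + Z)/(5 + w))
-3749 + p(-13, -14) = -3749 + (58 - 14 + (-13)⁴*(1 + 3*(-14)²)² + 5*(-13)³*(1 + 3*(-14)²)²)/(5 - 13) = -3749 + (58 - 14 + 28561*(1 + 3*196)² + 5*(-2197)*(1 + 3*196)²)/(-8) = -3749 - (58 - 14 + 28561*(1 + 588)² + 5*(-2197)*(1 + 588)²)/8 = -3749 - (58 - 14 + 28561*589² + 5*(-2197)*589²)/8 = -3749 - (58 - 14 + 28561*346921 + 5*(-2197)*346921)/8 = -3749 - (58 - 14 + 9908410681 - 3810927185)/8 = -3749 - ⅛*6097483540 = -3749 - 1524370885/2 = -1524378383/2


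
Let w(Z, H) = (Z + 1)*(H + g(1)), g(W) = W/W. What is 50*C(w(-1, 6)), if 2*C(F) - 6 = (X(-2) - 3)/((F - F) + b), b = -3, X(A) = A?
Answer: 575/3 ≈ 191.67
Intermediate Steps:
g(W) = 1
w(Z, H) = (1 + H)*(1 + Z) (w(Z, H) = (Z + 1)*(H + 1) = (1 + Z)*(1 + H) = (1 + H)*(1 + Z))
C(F) = 23/6 (C(F) = 3 + ((-2 - 3)/((F - F) - 3))/2 = 3 + (-5/(0 - 3))/2 = 3 + (-5/(-3))/2 = 3 + (-5*(-1/3))/2 = 3 + (1/2)*(5/3) = 3 + 5/6 = 23/6)
50*C(w(-1, 6)) = 50*(23/6) = 575/3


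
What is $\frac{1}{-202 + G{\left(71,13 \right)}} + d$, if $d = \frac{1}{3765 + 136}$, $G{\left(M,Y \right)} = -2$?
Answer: $- \frac{3697}{795804} \approx -0.0046456$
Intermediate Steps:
$d = \frac{1}{3901} \approx 0.00025634$
$\frac{1}{-202 + G{\left(71,13 \right)}} + d = \frac{1}{-202 - 2} + \frac{1}{3901} = \frac{1}{-204} + \frac{1}{3901} = - \frac{1}{204} + \frac{1}{3901} = - \frac{3697}{795804}$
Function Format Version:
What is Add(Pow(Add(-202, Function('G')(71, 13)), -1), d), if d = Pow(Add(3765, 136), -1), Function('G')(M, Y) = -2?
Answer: Rational(-3697, 795804) ≈ -0.0046456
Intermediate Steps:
d = Rational(1, 3901) (d = Pow(3901, -1) = Rational(1, 3901) ≈ 0.00025634)
Add(Pow(Add(-202, Function('G')(71, 13)), -1), d) = Add(Pow(Add(-202, -2), -1), Rational(1, 3901)) = Add(Pow(-204, -1), Rational(1, 3901)) = Add(Rational(-1, 204), Rational(1, 3901)) = Rational(-3697, 795804)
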